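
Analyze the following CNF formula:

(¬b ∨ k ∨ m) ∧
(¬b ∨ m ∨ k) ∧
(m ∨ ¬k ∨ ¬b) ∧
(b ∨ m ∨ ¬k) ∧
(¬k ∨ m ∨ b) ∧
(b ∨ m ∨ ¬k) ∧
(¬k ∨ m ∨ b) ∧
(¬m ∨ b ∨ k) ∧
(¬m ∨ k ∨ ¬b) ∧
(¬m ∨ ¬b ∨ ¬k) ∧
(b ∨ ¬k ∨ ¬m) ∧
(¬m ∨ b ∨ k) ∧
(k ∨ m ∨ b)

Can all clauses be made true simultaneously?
No

No, the formula is not satisfiable.

No assignment of truth values to the variables can make all 13 clauses true simultaneously.

The formula is UNSAT (unsatisfiable).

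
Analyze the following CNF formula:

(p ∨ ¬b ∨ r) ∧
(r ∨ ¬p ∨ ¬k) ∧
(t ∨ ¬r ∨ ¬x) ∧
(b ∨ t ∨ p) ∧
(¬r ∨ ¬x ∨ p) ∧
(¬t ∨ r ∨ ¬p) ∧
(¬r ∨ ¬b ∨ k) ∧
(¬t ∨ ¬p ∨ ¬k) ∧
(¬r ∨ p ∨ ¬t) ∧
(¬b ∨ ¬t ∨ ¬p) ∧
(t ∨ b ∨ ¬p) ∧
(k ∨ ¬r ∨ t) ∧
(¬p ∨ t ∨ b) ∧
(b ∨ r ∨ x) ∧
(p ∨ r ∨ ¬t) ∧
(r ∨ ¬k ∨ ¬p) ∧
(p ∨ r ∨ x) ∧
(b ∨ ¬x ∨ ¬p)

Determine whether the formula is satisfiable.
Yes

Yes, the formula is satisfiable.

One satisfying assignment is: x=False, r=False, b=True, k=False, p=True, t=False

Verification: With this assignment, all 18 clauses evaluate to true.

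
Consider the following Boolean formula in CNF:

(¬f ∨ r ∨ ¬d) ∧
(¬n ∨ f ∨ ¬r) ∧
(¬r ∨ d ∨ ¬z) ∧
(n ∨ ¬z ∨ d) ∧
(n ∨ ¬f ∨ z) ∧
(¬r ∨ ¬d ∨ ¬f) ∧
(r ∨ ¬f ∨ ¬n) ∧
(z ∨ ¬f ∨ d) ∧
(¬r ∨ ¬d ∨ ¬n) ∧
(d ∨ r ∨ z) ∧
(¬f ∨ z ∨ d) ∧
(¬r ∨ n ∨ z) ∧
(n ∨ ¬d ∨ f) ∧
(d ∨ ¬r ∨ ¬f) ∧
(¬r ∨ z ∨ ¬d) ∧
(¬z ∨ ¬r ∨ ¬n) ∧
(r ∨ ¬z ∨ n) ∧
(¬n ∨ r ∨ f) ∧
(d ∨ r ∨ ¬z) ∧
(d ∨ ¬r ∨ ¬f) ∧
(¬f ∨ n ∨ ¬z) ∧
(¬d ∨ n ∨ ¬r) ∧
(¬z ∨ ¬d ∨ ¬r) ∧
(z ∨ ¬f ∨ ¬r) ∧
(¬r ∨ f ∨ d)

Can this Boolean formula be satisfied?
No

No, the formula is not satisfiable.

No assignment of truth values to the variables can make all 25 clauses true simultaneously.

The formula is UNSAT (unsatisfiable).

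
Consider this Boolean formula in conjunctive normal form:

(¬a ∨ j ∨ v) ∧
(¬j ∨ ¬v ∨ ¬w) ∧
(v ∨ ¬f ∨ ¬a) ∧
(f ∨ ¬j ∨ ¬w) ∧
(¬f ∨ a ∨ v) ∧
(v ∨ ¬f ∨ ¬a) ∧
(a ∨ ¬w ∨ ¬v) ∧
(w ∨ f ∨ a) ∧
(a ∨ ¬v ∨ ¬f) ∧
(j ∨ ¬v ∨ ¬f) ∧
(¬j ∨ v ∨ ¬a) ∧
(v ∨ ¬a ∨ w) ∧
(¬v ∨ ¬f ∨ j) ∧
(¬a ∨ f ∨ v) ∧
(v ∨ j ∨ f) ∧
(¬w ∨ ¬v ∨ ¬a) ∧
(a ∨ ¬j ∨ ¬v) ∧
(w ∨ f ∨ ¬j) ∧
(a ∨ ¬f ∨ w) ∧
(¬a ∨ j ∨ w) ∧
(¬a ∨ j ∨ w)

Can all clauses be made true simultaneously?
Yes

Yes, the formula is satisfiable.

One satisfying assignment is: a=True, j=True, v=True, f=True, w=False

Verification: With this assignment, all 21 clauses evaluate to true.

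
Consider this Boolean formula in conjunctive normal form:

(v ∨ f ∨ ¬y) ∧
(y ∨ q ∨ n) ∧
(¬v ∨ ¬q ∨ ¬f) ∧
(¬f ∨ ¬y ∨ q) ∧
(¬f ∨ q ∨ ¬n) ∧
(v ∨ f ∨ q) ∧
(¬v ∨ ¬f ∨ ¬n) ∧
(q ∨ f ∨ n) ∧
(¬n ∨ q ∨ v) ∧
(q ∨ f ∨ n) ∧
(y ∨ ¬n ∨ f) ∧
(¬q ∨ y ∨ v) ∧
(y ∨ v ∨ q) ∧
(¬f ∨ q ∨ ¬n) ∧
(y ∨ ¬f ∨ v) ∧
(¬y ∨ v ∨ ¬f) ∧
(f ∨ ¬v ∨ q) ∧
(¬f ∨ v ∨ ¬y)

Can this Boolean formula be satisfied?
Yes

Yes, the formula is satisfiable.

One satisfying assignment is: q=True, f=False, v=True, y=True, n=False

Verification: With this assignment, all 18 clauses evaluate to true.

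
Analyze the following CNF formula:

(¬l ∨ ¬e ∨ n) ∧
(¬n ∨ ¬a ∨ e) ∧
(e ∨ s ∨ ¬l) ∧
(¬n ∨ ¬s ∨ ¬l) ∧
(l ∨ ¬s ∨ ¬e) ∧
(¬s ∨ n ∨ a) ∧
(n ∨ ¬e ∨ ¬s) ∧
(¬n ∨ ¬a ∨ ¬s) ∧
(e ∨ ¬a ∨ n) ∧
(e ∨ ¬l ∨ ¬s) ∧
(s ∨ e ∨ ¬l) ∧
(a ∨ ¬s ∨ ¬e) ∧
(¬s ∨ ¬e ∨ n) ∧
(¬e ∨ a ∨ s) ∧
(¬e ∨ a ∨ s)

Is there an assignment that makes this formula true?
Yes

Yes, the formula is satisfiable.

One satisfying assignment is: l=False, e=False, a=False, s=False, n=False

Verification: With this assignment, all 15 clauses evaluate to true.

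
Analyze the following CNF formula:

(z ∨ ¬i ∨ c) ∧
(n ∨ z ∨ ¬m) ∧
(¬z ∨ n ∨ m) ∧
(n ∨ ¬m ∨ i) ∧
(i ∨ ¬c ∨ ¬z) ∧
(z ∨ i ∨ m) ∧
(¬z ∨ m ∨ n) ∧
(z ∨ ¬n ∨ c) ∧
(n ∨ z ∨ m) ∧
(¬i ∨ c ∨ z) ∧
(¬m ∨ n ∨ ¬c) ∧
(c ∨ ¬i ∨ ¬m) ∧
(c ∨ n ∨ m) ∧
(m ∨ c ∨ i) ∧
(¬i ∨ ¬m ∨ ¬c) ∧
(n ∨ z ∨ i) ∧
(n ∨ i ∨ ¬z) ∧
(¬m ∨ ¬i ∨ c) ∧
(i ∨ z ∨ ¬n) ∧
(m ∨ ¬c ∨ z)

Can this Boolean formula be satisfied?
Yes

Yes, the formula is satisfiable.

One satisfying assignment is: m=True, n=True, z=True, c=False, i=False

Verification: With this assignment, all 20 clauses evaluate to true.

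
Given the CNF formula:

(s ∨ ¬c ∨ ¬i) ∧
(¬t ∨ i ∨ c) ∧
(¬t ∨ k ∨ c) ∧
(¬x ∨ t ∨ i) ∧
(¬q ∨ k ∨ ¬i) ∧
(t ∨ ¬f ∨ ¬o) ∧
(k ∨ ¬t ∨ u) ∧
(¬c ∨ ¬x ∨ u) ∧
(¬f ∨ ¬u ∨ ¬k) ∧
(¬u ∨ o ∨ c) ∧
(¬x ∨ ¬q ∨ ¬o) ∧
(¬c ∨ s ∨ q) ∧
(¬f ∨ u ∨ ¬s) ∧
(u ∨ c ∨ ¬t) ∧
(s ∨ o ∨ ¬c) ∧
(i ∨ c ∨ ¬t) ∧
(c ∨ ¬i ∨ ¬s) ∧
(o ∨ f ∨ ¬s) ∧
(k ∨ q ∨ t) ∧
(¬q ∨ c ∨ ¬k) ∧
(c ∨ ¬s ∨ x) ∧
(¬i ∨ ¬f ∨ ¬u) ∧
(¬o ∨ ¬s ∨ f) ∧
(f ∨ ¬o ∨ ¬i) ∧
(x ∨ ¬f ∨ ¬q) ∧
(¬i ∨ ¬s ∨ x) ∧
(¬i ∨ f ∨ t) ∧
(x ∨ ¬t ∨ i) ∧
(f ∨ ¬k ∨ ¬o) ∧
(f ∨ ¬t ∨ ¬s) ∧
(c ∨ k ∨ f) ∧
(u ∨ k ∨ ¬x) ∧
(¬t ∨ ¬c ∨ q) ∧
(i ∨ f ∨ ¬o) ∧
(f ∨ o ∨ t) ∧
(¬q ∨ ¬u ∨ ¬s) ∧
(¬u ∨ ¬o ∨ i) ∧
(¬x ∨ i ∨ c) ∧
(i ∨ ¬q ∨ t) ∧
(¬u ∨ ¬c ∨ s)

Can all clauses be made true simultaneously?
Yes

Yes, the formula is satisfiable.

One satisfying assignment is: u=False, t=False, o=False, x=False, k=True, f=True, q=False, c=False, s=False, i=False

Verification: With this assignment, all 40 clauses evaluate to true.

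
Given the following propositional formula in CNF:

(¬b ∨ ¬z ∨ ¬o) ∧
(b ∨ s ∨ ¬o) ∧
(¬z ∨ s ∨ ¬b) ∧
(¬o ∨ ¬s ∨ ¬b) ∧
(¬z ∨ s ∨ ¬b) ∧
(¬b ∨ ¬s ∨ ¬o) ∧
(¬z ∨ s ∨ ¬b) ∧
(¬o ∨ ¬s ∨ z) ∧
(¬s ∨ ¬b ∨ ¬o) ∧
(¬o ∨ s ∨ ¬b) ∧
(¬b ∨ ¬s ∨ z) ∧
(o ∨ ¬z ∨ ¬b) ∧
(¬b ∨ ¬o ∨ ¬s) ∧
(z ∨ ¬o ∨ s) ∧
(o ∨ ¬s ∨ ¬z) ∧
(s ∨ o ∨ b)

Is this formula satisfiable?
Yes

Yes, the formula is satisfiable.

One satisfying assignment is: s=False, b=True, o=False, z=False

Verification: With this assignment, all 16 clauses evaluate to true.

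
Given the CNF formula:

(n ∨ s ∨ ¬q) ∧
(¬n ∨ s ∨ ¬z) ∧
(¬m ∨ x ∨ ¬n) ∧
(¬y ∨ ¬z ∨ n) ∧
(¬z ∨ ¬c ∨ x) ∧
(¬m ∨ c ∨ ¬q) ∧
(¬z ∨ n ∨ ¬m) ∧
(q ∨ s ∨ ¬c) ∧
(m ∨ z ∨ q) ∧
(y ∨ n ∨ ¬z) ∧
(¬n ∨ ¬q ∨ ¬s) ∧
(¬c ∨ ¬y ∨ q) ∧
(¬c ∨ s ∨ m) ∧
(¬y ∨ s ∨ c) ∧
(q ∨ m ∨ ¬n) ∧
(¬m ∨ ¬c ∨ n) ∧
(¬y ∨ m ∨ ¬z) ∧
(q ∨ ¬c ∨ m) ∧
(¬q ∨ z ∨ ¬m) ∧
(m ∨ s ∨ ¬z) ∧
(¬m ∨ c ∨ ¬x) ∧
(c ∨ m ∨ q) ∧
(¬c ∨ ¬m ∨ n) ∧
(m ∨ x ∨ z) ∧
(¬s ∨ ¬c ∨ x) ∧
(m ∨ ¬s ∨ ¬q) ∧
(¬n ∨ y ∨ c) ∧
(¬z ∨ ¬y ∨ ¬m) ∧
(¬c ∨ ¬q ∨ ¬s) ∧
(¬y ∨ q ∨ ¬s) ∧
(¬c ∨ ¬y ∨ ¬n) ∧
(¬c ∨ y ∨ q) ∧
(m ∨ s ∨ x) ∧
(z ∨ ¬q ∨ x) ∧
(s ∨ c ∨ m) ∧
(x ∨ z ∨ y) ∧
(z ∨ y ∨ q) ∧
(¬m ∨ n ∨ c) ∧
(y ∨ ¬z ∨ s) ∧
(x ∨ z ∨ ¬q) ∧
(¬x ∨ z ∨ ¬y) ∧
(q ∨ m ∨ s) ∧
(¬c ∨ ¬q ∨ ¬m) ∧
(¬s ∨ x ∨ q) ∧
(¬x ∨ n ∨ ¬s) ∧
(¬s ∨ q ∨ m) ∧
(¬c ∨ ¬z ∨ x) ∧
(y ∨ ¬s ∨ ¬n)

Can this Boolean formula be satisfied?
No

No, the formula is not satisfiable.

No assignment of truth values to the variables can make all 48 clauses true simultaneously.

The formula is UNSAT (unsatisfiable).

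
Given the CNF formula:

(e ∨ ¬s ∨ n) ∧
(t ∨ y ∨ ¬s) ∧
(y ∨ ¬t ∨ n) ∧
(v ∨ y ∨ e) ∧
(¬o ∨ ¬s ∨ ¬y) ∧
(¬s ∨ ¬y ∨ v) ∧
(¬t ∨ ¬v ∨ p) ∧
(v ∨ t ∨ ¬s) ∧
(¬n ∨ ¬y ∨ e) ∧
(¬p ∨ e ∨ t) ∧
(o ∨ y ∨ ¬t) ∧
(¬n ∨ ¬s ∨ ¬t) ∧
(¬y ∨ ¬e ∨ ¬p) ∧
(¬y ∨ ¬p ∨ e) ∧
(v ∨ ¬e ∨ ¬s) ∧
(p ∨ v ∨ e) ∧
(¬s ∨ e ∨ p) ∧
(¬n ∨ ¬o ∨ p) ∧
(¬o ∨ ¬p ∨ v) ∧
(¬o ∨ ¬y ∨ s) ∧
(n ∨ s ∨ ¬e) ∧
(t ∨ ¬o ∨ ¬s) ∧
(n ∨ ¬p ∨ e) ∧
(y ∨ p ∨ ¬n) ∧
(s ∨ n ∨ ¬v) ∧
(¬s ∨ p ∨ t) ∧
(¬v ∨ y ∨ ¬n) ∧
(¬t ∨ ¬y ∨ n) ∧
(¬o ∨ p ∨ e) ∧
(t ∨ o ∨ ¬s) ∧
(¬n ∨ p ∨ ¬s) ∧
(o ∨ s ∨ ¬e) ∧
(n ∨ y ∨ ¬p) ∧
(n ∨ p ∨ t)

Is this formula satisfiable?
No

No, the formula is not satisfiable.

No assignment of truth values to the variables can make all 34 clauses true simultaneously.

The formula is UNSAT (unsatisfiable).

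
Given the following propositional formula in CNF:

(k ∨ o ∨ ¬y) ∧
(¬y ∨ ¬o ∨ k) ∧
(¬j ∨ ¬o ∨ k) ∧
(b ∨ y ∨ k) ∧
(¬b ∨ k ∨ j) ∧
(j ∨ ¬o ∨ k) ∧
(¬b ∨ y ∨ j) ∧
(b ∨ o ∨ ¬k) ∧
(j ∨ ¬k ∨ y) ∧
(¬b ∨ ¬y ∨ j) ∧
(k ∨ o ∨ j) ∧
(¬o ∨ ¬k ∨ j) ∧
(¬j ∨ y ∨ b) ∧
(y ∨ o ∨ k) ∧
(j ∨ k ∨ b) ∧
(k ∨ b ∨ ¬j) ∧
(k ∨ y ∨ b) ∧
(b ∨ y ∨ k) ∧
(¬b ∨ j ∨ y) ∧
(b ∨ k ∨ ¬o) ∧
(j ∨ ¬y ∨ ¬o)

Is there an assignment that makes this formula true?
Yes

Yes, the formula is satisfiable.

One satisfying assignment is: k=True, y=False, b=True, o=False, j=True

Verification: With this assignment, all 21 clauses evaluate to true.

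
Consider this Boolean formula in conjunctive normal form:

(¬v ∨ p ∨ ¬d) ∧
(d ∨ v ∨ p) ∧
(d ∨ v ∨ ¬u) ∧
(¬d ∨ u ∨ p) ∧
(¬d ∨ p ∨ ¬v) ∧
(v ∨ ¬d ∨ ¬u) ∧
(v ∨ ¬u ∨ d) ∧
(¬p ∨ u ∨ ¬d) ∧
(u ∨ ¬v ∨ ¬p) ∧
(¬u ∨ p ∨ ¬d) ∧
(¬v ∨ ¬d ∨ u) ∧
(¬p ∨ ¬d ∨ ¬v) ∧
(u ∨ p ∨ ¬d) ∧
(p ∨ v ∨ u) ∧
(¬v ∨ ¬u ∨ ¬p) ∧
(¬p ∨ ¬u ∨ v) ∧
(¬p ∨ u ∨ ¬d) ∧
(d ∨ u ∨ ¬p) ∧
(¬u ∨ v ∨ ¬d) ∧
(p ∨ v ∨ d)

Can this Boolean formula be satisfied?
Yes

Yes, the formula is satisfiable.

One satisfying assignment is: p=False, v=True, d=False, u=False

Verification: With this assignment, all 20 clauses evaluate to true.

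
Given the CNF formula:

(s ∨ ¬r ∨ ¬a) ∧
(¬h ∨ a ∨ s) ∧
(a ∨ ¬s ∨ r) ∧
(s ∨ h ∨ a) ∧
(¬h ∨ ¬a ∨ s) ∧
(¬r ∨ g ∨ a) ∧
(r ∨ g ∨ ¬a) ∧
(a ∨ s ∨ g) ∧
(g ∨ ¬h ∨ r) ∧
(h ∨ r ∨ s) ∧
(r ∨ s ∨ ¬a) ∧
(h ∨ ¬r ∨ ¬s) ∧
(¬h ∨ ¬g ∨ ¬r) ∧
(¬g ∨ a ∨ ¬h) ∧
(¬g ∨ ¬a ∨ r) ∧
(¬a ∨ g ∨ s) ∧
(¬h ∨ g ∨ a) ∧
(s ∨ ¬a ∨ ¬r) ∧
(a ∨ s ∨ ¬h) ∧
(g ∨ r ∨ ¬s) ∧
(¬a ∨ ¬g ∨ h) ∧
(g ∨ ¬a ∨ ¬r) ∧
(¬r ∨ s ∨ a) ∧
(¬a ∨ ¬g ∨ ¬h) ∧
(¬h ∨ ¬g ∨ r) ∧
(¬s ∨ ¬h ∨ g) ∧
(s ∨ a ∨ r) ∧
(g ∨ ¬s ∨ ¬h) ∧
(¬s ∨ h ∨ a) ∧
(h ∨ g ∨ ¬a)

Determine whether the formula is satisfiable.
No

No, the formula is not satisfiable.

No assignment of truth values to the variables can make all 30 clauses true simultaneously.

The formula is UNSAT (unsatisfiable).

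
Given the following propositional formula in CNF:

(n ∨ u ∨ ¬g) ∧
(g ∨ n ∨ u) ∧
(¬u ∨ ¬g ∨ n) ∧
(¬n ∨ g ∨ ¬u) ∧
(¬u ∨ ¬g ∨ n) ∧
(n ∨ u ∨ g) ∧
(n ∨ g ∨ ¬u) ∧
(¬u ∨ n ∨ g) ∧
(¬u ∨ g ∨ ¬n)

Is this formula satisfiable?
Yes

Yes, the formula is satisfiable.

One satisfying assignment is: g=False, u=False, n=True

Verification: With this assignment, all 9 clauses evaluate to true.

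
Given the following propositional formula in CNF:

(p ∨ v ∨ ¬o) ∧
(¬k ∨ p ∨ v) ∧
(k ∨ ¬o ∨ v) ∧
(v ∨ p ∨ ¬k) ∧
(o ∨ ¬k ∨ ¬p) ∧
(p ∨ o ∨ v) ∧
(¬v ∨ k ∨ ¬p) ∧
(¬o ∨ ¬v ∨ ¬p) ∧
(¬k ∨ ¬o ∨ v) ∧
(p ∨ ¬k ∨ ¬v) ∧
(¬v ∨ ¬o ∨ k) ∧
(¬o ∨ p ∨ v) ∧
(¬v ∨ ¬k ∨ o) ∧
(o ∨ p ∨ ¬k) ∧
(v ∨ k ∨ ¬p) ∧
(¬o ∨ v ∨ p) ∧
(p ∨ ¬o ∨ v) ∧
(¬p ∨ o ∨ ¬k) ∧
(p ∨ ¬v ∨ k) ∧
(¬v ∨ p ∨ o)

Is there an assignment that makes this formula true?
No

No, the formula is not satisfiable.

No assignment of truth values to the variables can make all 20 clauses true simultaneously.

The formula is UNSAT (unsatisfiable).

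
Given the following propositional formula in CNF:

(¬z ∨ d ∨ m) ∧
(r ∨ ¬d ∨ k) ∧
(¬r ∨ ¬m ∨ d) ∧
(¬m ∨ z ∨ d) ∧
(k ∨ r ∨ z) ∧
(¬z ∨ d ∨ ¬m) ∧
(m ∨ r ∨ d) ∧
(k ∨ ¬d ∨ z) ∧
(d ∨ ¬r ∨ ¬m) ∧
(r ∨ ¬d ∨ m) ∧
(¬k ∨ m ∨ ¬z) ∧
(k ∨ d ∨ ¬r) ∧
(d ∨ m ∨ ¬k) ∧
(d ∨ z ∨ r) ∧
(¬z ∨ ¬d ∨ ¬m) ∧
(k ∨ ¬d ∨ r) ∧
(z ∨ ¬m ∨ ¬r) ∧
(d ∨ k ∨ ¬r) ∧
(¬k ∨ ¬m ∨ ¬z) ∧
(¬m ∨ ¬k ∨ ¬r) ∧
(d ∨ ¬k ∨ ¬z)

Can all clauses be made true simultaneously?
Yes

Yes, the formula is satisfiable.

One satisfying assignment is: k=False, r=True, m=False, z=True, d=True

Verification: With this assignment, all 21 clauses evaluate to true.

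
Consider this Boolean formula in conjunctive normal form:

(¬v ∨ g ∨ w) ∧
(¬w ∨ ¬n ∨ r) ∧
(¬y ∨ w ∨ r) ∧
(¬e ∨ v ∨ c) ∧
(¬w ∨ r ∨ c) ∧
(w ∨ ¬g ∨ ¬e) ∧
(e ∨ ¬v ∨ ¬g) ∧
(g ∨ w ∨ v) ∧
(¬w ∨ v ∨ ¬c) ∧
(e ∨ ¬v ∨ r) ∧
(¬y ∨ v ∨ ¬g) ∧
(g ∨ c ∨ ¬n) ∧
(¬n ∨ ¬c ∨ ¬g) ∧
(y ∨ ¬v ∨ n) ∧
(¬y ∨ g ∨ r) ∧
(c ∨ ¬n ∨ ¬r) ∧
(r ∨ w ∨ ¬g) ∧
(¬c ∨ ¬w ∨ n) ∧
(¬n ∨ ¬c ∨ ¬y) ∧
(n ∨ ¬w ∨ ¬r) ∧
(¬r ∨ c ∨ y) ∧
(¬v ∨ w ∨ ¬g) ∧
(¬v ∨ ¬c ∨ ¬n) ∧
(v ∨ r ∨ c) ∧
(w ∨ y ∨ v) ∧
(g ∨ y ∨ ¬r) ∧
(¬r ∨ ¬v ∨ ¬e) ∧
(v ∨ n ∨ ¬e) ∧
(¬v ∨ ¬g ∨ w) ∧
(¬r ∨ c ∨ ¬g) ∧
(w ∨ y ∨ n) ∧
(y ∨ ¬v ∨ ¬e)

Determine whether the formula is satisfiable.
No

No, the formula is not satisfiable.

No assignment of truth values to the variables can make all 32 clauses true simultaneously.

The formula is UNSAT (unsatisfiable).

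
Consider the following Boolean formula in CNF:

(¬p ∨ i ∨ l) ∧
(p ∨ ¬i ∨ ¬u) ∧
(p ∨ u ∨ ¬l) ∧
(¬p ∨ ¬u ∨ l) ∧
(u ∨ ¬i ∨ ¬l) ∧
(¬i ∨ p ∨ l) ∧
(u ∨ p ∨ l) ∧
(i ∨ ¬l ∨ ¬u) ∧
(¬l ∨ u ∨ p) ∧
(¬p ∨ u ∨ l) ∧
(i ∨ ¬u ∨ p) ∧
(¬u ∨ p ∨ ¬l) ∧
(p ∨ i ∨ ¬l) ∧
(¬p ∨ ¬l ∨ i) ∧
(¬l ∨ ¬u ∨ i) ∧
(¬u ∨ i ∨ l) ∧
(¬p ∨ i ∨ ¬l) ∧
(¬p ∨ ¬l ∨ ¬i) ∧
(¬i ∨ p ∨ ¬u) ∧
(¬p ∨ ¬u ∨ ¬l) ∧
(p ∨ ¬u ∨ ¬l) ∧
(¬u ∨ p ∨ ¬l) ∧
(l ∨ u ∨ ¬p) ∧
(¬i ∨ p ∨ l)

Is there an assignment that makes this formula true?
No

No, the formula is not satisfiable.

No assignment of truth values to the variables can make all 24 clauses true simultaneously.

The formula is UNSAT (unsatisfiable).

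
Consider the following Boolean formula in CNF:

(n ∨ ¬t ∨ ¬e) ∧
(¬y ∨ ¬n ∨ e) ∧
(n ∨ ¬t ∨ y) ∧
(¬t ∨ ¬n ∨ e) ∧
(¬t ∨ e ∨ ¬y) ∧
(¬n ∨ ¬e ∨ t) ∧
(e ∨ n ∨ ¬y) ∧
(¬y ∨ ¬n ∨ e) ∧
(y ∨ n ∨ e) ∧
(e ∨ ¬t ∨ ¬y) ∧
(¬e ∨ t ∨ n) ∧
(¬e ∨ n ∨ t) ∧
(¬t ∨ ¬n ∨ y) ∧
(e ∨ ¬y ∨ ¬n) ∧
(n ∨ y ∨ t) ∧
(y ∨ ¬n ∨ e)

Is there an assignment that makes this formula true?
Yes

Yes, the formula is satisfiable.

One satisfying assignment is: y=True, t=True, n=True, e=True

Verification: With this assignment, all 16 clauses evaluate to true.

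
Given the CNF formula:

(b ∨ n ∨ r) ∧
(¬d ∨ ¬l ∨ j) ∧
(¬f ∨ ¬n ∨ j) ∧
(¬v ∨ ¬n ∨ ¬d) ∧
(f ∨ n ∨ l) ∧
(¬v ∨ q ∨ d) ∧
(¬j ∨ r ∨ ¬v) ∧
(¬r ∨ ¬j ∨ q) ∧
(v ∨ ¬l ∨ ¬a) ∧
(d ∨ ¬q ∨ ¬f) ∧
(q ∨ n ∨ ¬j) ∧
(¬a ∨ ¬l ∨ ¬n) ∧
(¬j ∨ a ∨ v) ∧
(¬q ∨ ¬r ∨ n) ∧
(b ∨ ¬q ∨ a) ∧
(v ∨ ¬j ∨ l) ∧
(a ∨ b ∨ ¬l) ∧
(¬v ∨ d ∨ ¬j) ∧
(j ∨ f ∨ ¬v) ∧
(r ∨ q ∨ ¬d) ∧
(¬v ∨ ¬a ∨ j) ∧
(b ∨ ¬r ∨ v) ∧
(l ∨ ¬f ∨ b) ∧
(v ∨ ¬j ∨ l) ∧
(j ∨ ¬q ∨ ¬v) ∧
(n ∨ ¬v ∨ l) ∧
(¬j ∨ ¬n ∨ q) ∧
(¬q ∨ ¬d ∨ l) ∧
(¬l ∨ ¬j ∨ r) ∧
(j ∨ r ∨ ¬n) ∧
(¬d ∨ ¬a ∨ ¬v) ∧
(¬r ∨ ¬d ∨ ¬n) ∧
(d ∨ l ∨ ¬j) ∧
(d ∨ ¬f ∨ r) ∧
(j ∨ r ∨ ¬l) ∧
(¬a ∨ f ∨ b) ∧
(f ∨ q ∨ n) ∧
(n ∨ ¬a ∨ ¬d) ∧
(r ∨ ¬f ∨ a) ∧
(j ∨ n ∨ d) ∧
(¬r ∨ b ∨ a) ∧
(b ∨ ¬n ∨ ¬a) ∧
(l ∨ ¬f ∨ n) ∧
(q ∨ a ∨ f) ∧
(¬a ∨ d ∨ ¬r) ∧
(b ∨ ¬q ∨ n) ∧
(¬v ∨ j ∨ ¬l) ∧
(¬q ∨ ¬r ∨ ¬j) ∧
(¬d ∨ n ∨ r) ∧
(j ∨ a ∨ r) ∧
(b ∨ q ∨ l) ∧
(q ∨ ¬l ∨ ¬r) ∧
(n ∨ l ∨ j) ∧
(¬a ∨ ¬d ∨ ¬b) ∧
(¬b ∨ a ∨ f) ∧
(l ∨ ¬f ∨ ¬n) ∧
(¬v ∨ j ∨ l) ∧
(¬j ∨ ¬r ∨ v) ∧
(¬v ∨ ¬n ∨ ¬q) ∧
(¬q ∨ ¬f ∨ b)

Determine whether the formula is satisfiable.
No

No, the formula is not satisfiable.

No assignment of truth values to the variables can make all 60 clauses true simultaneously.

The formula is UNSAT (unsatisfiable).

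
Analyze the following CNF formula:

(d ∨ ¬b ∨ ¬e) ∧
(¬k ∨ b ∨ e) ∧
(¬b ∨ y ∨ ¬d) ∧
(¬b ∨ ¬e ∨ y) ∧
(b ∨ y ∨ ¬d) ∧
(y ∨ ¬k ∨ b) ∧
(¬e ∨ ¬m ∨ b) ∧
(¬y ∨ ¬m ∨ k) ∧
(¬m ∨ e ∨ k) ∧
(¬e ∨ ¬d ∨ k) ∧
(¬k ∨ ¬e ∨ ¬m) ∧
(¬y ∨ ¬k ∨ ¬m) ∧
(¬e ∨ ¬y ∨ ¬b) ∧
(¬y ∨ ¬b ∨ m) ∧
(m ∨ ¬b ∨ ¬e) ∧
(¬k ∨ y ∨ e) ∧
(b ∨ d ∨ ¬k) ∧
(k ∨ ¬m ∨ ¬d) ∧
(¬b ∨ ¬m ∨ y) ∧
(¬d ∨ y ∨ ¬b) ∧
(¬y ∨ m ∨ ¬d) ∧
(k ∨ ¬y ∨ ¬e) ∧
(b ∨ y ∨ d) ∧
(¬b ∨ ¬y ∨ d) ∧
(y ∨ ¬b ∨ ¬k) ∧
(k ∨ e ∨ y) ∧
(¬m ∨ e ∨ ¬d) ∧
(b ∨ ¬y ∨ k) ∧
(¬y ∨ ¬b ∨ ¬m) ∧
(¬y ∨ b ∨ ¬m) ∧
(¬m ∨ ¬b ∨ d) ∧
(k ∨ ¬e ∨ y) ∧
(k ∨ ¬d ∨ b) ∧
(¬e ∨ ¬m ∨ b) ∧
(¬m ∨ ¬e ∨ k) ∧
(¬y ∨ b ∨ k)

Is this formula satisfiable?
No

No, the formula is not satisfiable.

No assignment of truth values to the variables can make all 36 clauses true simultaneously.

The formula is UNSAT (unsatisfiable).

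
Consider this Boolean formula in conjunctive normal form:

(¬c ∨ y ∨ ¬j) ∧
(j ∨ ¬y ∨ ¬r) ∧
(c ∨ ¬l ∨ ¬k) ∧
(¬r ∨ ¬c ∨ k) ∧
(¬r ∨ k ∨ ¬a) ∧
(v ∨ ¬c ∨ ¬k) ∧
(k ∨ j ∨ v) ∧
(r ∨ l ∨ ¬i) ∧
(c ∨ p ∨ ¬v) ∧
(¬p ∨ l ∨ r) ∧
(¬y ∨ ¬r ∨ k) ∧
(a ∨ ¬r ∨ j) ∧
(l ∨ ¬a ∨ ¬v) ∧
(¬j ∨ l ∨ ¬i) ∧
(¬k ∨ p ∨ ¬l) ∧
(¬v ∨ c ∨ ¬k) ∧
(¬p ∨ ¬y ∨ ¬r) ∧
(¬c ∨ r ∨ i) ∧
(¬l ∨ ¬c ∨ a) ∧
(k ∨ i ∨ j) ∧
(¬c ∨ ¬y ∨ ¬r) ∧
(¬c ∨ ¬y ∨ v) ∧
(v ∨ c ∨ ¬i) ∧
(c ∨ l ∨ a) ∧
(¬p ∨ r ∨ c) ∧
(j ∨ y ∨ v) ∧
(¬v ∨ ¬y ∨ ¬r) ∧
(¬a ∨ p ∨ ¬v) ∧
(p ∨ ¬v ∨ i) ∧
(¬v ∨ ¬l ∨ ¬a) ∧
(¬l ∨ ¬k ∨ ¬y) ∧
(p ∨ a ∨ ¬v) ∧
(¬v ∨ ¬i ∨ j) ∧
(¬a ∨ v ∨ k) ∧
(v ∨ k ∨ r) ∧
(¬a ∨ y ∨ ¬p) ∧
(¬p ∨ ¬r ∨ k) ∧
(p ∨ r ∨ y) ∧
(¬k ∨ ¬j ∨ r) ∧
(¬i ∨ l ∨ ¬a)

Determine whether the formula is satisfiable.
Yes

Yes, the formula is satisfiable.

One satisfying assignment is: i=False, c=False, y=False, r=True, p=False, v=False, j=True, k=False, a=False, l=True

Verification: With this assignment, all 40 clauses evaluate to true.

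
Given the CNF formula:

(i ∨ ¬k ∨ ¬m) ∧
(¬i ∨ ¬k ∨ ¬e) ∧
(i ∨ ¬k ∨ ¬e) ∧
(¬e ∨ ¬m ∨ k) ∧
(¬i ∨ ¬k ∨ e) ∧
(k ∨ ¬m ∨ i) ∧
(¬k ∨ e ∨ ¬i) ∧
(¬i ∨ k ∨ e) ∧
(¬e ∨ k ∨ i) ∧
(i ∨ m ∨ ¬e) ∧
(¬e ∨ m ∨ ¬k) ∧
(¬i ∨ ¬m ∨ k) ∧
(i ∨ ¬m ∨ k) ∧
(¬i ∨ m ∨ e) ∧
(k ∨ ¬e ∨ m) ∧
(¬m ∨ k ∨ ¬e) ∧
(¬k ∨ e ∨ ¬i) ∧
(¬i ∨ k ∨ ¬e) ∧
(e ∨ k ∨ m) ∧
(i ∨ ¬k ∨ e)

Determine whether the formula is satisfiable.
No

No, the formula is not satisfiable.

No assignment of truth values to the variables can make all 20 clauses true simultaneously.

The formula is UNSAT (unsatisfiable).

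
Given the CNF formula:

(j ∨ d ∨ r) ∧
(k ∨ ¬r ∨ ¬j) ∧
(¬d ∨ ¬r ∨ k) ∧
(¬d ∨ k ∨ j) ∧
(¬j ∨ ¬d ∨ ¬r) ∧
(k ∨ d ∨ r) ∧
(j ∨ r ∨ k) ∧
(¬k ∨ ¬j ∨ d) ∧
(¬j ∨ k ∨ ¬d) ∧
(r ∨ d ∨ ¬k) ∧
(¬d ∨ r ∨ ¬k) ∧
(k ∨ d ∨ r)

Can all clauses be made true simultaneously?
Yes

Yes, the formula is satisfiable.

One satisfying assignment is: j=False, r=True, d=False, k=False

Verification: With this assignment, all 12 clauses evaluate to true.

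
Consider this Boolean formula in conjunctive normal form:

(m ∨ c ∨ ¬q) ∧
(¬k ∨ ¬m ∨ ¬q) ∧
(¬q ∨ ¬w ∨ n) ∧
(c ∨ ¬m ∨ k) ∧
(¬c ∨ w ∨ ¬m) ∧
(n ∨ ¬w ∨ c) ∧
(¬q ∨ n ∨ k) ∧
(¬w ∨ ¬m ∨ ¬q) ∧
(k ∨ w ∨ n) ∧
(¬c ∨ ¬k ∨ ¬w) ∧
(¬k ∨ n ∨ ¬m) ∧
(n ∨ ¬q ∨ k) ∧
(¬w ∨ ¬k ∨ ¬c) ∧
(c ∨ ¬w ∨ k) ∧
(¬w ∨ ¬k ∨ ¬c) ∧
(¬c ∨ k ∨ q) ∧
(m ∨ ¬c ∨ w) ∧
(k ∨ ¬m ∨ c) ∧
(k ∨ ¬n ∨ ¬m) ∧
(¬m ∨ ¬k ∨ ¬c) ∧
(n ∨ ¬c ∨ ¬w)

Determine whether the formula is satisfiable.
Yes

Yes, the formula is satisfiable.

One satisfying assignment is: q=False, w=False, c=False, m=False, n=False, k=True

Verification: With this assignment, all 21 clauses evaluate to true.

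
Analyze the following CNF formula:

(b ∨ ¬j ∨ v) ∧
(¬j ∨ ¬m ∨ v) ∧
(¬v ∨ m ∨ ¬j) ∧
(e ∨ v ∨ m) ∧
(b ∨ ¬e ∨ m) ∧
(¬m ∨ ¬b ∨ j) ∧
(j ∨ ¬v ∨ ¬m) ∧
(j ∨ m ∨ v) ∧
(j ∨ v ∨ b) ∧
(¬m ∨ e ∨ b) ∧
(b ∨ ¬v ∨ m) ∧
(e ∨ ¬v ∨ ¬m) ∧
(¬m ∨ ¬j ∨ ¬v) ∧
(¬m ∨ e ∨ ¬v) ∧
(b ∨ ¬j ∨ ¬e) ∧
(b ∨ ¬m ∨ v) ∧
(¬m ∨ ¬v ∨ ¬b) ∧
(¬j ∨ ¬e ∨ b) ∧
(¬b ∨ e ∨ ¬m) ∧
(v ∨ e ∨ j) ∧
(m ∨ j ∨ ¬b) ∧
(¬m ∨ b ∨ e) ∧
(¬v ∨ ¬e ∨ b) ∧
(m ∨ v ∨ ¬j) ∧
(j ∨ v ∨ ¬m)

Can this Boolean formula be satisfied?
No

No, the formula is not satisfiable.

No assignment of truth values to the variables can make all 25 clauses true simultaneously.

The formula is UNSAT (unsatisfiable).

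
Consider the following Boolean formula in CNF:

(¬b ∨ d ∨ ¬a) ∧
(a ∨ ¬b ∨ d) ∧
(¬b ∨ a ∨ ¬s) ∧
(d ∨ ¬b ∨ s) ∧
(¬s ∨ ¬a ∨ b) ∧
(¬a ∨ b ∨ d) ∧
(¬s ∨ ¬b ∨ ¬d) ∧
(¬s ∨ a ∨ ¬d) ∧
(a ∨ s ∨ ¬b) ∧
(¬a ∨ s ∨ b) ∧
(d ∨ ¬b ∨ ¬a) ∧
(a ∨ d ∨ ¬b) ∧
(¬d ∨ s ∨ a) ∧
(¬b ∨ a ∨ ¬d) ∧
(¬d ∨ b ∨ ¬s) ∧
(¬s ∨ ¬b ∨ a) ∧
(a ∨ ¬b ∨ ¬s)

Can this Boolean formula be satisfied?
Yes

Yes, the formula is satisfiable.

One satisfying assignment is: a=False, s=False, b=False, d=False

Verification: With this assignment, all 17 clauses evaluate to true.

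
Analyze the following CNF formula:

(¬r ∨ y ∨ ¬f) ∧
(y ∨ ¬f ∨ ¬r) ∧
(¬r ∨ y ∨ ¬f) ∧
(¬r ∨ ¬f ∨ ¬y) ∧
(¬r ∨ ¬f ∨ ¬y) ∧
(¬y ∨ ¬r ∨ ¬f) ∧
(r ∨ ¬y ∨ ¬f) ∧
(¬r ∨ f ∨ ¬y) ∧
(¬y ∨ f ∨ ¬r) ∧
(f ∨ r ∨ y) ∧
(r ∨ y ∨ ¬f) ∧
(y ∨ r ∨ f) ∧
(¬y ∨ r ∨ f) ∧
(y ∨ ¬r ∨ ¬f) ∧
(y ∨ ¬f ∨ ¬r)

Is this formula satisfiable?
Yes

Yes, the formula is satisfiable.

One satisfying assignment is: y=False, r=True, f=False

Verification: With this assignment, all 15 clauses evaluate to true.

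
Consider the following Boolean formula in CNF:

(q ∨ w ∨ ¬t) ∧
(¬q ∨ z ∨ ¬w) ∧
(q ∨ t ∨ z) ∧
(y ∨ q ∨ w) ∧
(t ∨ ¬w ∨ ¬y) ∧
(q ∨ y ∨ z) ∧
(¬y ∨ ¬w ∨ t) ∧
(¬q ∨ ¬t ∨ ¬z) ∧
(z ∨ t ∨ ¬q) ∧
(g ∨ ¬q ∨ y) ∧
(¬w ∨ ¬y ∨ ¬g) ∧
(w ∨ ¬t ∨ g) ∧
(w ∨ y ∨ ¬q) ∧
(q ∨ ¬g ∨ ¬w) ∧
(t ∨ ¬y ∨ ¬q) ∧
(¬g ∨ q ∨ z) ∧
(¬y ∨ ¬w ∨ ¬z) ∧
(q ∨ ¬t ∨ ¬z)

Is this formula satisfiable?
Yes

Yes, the formula is satisfiable.

One satisfying assignment is: w=True, z=True, q=False, y=False, t=False, g=False

Verification: With this assignment, all 18 clauses evaluate to true.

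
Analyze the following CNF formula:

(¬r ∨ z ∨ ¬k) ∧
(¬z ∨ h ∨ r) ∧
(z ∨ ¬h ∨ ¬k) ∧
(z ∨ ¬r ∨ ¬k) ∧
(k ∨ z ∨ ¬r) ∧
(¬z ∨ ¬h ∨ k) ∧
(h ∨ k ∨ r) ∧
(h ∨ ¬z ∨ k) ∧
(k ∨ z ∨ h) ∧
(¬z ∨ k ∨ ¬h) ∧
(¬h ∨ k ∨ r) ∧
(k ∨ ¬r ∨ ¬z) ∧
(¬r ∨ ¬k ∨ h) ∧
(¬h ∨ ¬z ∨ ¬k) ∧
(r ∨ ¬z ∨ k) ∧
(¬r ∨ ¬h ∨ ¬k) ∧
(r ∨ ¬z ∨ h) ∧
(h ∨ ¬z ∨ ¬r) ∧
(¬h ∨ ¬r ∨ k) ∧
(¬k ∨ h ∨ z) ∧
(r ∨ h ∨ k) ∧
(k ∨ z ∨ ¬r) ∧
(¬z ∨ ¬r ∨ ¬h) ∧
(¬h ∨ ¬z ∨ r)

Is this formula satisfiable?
No

No, the formula is not satisfiable.

No assignment of truth values to the variables can make all 24 clauses true simultaneously.

The formula is UNSAT (unsatisfiable).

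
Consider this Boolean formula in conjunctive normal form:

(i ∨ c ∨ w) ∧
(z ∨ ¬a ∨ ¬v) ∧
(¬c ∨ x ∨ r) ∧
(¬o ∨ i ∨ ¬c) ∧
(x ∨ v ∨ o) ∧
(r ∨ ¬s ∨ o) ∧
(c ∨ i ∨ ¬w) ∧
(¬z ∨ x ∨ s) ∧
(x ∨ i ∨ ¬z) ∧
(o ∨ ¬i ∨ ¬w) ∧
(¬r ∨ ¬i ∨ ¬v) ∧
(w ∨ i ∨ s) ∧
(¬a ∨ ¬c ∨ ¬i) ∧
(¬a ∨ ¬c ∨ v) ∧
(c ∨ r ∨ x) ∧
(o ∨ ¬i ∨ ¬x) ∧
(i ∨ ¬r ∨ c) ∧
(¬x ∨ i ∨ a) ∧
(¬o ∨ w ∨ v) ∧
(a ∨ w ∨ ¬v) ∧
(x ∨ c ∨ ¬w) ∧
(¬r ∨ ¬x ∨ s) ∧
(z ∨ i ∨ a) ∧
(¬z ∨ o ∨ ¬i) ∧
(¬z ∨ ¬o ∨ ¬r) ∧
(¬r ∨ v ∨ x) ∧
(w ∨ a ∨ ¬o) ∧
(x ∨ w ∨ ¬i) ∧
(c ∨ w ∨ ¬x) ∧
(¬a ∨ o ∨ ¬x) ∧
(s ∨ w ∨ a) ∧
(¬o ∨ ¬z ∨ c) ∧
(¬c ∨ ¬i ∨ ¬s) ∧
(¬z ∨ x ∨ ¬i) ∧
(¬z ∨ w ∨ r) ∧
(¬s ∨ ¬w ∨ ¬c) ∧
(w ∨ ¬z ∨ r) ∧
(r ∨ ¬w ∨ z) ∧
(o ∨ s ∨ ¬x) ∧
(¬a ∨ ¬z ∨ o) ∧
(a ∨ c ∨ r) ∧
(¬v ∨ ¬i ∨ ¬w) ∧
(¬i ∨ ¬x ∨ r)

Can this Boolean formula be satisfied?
Yes

Yes, the formula is satisfiable.

One satisfying assignment is: z=False, v=False, o=True, r=True, i=True, a=False, c=False, s=True, w=True, x=True

Verification: With this assignment, all 43 clauses evaluate to true.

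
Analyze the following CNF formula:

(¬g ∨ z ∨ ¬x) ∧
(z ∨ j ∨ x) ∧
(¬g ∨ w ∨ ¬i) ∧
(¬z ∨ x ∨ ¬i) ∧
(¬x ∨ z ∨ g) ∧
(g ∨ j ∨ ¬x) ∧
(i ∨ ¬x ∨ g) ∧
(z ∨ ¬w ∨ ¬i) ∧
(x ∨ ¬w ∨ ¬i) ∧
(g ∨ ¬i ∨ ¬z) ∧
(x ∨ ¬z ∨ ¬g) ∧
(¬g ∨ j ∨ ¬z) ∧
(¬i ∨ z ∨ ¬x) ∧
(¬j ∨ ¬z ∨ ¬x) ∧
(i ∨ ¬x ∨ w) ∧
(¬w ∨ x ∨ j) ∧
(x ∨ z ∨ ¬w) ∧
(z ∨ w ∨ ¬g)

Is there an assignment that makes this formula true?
Yes

Yes, the formula is satisfiable.

One satisfying assignment is: g=False, z=True, i=False, j=False, x=False, w=False

Verification: With this assignment, all 18 clauses evaluate to true.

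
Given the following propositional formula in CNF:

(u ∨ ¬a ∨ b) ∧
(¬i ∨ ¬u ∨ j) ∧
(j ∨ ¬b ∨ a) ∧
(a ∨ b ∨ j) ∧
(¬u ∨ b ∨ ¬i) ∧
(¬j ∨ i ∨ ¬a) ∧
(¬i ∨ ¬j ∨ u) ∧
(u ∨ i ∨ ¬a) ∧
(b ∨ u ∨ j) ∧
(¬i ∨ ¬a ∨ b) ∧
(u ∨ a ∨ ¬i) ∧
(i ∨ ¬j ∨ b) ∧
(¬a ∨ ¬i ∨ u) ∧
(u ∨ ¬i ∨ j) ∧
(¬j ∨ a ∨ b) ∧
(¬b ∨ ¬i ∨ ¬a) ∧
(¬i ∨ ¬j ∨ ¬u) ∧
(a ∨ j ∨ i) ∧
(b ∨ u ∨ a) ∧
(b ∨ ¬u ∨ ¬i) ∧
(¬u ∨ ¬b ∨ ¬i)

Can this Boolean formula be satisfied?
Yes

Yes, the formula is satisfiable.

One satisfying assignment is: u=True, b=False, a=True, i=False, j=False

Verification: With this assignment, all 21 clauses evaluate to true.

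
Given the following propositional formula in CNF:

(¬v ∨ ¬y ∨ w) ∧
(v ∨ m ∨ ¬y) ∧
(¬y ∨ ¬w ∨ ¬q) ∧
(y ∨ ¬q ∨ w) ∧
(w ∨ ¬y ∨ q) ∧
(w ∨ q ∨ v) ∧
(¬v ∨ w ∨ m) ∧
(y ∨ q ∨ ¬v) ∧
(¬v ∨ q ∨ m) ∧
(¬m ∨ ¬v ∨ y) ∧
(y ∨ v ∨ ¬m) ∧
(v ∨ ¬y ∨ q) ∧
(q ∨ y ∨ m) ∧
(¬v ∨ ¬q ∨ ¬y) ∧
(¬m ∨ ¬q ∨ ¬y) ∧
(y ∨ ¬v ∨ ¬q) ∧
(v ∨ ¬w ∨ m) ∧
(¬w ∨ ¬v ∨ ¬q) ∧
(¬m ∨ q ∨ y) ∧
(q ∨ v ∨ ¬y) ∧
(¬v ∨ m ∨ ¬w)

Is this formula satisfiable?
Yes

Yes, the formula is satisfiable.

One satisfying assignment is: m=True, q=False, v=True, w=True, y=True

Verification: With this assignment, all 21 clauses evaluate to true.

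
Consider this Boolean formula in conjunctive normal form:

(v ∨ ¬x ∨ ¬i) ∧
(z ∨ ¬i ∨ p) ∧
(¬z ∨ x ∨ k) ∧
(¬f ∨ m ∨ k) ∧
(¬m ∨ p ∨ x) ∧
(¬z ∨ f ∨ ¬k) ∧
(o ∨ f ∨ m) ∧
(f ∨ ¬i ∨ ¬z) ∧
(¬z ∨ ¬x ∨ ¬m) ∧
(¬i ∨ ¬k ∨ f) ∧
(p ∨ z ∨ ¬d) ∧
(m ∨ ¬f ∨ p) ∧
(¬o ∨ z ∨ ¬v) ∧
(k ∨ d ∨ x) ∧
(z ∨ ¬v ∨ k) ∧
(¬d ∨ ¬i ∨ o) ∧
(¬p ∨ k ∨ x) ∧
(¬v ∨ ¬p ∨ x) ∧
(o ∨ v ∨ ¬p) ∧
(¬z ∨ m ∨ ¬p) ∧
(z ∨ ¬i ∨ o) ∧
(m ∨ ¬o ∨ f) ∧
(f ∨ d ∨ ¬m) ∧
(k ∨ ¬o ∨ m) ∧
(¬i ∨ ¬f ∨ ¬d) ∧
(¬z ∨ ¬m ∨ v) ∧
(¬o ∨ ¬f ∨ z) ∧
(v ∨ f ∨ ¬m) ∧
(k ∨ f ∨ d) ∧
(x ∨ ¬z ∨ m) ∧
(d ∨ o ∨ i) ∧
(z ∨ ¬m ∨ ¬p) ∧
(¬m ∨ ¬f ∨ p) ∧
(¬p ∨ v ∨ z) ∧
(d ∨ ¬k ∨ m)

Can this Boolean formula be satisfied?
Yes

Yes, the formula is satisfiable.

One satisfying assignment is: i=False, d=True, p=True, o=False, k=True, v=True, x=True, f=True, m=False, z=False

Verification: With this assignment, all 35 clauses evaluate to true.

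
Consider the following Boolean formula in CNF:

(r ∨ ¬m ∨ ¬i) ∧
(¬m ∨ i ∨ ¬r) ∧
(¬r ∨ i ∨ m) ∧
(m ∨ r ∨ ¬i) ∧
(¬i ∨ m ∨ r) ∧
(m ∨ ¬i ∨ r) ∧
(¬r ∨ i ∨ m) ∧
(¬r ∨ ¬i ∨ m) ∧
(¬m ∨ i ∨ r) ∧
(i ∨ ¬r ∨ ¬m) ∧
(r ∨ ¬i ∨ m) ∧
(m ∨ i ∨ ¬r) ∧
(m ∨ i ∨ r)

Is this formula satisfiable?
Yes

Yes, the formula is satisfiable.

One satisfying assignment is: r=True, i=True, m=True

Verification: With this assignment, all 13 clauses evaluate to true.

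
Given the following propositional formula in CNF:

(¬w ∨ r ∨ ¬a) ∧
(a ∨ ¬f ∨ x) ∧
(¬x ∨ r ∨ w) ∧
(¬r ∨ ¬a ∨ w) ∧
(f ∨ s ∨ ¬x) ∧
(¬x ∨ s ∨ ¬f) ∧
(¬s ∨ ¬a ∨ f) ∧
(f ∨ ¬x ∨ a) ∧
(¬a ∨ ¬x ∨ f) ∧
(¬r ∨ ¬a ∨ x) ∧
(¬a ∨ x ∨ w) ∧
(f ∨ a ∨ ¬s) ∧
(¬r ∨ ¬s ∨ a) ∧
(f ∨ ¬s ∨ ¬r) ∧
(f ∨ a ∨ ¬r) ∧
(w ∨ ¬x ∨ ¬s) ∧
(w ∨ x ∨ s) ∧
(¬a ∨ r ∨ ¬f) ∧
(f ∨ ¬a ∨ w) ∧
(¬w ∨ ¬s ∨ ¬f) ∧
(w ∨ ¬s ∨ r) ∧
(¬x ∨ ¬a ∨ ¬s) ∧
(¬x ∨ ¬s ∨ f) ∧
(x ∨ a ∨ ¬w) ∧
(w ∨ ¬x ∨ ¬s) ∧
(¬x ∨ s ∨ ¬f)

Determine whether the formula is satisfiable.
No

No, the formula is not satisfiable.

No assignment of truth values to the variables can make all 26 clauses true simultaneously.

The formula is UNSAT (unsatisfiable).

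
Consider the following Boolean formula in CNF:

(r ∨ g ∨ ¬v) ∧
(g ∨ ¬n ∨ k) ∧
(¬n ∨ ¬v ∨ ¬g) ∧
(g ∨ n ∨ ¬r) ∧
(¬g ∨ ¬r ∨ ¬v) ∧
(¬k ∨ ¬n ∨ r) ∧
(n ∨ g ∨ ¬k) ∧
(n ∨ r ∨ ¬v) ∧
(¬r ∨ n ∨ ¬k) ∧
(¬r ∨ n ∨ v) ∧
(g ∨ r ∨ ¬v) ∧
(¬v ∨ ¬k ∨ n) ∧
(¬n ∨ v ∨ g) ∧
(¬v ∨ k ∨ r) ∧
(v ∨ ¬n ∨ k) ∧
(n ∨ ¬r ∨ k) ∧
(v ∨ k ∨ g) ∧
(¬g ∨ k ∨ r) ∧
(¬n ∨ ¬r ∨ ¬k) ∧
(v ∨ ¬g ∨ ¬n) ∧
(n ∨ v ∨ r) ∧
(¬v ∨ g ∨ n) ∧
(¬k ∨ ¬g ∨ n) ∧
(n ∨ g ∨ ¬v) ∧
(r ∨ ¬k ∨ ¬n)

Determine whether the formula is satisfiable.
No

No, the formula is not satisfiable.

No assignment of truth values to the variables can make all 25 clauses true simultaneously.

The formula is UNSAT (unsatisfiable).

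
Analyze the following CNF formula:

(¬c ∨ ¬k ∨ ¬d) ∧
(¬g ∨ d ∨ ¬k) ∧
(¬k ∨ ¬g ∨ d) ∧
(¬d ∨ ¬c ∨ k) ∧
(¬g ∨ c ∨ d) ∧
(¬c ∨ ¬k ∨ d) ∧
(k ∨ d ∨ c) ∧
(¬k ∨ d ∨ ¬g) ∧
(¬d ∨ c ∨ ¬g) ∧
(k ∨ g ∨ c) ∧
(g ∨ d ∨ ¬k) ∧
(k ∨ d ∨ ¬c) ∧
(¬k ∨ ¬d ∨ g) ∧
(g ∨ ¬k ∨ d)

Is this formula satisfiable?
No

No, the formula is not satisfiable.

No assignment of truth values to the variables can make all 14 clauses true simultaneously.

The formula is UNSAT (unsatisfiable).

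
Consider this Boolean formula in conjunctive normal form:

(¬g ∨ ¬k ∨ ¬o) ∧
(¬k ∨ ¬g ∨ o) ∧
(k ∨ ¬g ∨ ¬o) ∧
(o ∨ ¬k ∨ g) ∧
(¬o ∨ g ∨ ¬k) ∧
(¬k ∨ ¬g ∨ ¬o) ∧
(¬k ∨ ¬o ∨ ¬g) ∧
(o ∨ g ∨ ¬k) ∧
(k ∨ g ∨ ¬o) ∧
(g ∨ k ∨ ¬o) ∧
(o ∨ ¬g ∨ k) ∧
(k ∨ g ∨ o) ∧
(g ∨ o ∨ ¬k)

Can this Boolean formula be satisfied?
No

No, the formula is not satisfiable.

No assignment of truth values to the variables can make all 13 clauses true simultaneously.

The formula is UNSAT (unsatisfiable).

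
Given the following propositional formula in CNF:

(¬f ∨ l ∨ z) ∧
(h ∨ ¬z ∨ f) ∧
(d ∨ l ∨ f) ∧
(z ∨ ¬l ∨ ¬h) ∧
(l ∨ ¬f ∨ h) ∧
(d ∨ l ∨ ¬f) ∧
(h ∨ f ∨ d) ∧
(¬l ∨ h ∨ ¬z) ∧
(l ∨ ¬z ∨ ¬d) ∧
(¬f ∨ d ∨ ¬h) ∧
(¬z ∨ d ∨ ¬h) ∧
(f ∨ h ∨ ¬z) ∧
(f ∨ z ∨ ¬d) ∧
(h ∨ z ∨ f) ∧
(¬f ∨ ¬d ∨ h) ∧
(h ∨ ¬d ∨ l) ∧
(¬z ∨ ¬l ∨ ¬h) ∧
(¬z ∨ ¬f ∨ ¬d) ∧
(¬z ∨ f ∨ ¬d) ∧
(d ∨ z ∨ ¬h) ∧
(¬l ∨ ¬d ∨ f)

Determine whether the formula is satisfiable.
Yes

Yes, the formula is satisfiable.

One satisfying assignment is: f=True, h=False, d=False, z=False, l=True

Verification: With this assignment, all 21 clauses evaluate to true.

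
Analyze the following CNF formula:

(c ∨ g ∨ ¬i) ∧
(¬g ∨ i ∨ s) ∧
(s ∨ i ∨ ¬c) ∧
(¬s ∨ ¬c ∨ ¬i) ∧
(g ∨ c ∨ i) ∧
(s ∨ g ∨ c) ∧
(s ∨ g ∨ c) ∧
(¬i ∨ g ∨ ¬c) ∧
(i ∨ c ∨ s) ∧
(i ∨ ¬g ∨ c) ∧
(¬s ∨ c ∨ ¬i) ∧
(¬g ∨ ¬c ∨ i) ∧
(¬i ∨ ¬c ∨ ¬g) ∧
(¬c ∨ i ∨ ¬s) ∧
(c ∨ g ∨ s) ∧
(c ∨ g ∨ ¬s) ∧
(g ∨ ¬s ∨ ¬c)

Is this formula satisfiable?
Yes

Yes, the formula is satisfiable.

One satisfying assignment is: s=False, g=True, i=True, c=False

Verification: With this assignment, all 17 clauses evaluate to true.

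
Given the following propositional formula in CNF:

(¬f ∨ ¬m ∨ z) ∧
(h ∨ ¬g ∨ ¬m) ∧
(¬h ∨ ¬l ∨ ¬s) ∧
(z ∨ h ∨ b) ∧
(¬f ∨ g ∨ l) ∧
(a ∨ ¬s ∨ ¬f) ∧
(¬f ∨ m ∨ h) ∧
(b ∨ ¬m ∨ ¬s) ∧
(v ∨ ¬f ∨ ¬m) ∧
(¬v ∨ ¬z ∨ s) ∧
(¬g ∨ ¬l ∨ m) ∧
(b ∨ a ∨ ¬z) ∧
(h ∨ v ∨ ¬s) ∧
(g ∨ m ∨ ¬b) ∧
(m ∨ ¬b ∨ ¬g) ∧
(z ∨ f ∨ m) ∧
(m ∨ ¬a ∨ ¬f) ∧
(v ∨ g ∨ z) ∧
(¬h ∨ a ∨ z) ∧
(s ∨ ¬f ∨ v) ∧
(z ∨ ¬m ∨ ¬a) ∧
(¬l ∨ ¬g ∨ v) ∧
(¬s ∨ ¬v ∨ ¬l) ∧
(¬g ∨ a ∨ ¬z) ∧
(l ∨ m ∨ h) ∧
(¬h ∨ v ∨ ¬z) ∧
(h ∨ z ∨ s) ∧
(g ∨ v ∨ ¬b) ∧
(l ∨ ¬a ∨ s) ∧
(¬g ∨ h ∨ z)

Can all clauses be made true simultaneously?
Yes

Yes, the formula is satisfiable.

One satisfying assignment is: f=False, z=True, g=False, s=False, l=True, h=False, b=False, m=False, a=True, v=False

Verification: With this assignment, all 30 clauses evaluate to true.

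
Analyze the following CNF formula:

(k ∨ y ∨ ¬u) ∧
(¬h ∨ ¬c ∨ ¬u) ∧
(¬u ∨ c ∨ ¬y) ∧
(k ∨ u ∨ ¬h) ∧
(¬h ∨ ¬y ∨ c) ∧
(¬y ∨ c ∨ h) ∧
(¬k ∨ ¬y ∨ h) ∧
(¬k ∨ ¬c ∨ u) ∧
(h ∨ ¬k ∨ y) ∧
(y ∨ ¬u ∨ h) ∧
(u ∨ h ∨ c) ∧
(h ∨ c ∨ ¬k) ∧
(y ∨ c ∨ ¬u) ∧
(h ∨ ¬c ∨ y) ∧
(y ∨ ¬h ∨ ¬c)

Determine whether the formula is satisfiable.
Yes

Yes, the formula is satisfiable.

One satisfying assignment is: u=False, h=True, y=False, c=False, k=True

Verification: With this assignment, all 15 clauses evaluate to true.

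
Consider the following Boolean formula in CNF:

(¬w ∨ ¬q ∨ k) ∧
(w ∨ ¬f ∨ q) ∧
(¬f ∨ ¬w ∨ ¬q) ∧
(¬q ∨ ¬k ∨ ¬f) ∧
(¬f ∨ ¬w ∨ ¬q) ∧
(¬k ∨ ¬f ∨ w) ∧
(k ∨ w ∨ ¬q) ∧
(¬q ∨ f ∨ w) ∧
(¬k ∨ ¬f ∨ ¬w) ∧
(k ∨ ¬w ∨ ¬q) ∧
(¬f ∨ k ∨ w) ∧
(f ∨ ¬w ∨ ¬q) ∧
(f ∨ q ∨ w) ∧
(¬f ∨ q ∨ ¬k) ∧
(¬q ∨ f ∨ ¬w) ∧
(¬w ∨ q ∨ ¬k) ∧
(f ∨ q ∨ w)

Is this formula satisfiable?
Yes

Yes, the formula is satisfiable.

One satisfying assignment is: w=True, k=False, q=False, f=False

Verification: With this assignment, all 17 clauses evaluate to true.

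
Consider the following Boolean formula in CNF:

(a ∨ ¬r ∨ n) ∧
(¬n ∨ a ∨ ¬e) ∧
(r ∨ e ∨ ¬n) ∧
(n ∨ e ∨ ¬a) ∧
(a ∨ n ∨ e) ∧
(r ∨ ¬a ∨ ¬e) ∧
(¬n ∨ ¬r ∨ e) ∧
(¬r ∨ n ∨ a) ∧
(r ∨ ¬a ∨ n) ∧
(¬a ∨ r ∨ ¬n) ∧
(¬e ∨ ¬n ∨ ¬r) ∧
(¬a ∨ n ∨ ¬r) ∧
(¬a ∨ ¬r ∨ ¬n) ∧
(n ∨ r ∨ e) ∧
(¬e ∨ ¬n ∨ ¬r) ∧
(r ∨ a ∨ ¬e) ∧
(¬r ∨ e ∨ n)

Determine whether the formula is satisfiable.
No

No, the formula is not satisfiable.

No assignment of truth values to the variables can make all 17 clauses true simultaneously.

The formula is UNSAT (unsatisfiable).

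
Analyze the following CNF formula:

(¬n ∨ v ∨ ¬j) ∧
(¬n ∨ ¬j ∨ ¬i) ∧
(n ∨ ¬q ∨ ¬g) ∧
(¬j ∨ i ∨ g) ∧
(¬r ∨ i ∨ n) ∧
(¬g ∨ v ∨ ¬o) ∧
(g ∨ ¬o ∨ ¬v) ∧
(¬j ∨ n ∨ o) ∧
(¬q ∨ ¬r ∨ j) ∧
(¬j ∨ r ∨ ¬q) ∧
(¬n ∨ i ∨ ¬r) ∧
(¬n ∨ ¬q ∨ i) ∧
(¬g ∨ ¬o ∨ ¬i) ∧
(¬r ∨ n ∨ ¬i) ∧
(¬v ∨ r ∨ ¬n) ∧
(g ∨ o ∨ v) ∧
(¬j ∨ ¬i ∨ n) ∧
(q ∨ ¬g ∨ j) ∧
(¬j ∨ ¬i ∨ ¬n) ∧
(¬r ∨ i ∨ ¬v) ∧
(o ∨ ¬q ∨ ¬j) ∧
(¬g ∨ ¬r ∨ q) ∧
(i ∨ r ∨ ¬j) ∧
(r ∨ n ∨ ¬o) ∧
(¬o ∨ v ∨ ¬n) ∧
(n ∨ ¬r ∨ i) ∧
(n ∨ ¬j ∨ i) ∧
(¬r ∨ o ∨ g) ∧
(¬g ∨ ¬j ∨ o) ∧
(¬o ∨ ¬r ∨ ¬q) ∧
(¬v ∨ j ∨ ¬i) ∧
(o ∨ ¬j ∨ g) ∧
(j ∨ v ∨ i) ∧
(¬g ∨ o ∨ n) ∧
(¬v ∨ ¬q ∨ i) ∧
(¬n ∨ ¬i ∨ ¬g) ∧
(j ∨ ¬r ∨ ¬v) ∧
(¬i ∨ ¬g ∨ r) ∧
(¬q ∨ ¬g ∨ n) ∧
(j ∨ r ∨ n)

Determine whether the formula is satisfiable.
No

No, the formula is not satisfiable.

No assignment of truth values to the variables can make all 40 clauses true simultaneously.

The formula is UNSAT (unsatisfiable).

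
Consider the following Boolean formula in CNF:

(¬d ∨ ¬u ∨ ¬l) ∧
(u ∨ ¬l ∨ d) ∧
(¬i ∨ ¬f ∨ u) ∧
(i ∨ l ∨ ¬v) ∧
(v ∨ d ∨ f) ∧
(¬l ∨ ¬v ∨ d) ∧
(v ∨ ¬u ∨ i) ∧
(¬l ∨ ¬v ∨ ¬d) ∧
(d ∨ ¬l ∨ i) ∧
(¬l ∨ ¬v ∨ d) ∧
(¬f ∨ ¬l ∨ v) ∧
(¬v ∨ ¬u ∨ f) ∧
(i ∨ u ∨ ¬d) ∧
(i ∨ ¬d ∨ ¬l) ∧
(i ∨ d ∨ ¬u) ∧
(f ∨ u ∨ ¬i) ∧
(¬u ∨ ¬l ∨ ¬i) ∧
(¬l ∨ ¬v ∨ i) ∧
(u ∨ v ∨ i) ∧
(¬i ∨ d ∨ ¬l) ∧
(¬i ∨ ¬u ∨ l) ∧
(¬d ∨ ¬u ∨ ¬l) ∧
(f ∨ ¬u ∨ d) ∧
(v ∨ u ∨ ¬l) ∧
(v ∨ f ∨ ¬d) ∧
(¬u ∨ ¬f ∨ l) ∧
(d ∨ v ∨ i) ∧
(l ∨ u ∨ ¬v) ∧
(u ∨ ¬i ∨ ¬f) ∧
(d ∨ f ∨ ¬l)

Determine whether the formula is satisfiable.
No

No, the formula is not satisfiable.

No assignment of truth values to the variables can make all 30 clauses true simultaneously.

The formula is UNSAT (unsatisfiable).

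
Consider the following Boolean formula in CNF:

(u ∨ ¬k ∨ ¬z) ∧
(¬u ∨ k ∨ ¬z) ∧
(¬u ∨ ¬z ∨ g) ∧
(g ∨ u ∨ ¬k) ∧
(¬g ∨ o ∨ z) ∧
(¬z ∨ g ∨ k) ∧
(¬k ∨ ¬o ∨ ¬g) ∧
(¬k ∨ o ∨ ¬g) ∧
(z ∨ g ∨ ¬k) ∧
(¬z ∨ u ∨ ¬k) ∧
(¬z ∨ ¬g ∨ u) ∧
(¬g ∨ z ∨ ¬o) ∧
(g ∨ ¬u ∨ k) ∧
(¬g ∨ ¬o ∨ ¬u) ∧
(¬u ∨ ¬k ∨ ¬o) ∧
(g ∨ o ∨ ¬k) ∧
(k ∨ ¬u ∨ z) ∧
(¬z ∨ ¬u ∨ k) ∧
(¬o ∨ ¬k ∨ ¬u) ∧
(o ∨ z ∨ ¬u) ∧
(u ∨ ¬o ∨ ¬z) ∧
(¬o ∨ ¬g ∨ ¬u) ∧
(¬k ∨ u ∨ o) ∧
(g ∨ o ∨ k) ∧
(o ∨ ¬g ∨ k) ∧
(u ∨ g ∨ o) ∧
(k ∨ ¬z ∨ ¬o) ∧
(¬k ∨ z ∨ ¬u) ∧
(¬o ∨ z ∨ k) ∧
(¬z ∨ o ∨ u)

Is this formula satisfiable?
No

No, the formula is not satisfiable.

No assignment of truth values to the variables can make all 30 clauses true simultaneously.

The formula is UNSAT (unsatisfiable).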